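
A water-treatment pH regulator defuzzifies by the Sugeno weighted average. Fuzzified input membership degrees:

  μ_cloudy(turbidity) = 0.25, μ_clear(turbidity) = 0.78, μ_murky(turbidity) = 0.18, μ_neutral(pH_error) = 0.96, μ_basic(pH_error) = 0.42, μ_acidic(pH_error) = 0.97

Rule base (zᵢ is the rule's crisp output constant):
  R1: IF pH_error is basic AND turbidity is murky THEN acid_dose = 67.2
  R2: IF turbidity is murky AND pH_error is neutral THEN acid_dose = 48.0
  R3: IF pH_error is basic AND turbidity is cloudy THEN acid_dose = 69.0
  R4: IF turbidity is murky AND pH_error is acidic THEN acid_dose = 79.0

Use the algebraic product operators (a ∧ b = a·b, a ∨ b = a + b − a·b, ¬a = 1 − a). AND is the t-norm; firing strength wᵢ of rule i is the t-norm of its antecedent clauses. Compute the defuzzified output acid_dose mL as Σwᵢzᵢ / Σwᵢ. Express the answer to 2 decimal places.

65.18

R1 (z=67.2): basic=0.42, murky=0.18; AND[a·b] → w = 0.0756
R2 (z=48.0): murky=0.18, neutral=0.96; AND[a·b] → w = 0.1728
R3 (z=69.0): basic=0.42, cloudy=0.25; AND[a·b] → w = 0.1050
R4 (z=79.0): murky=0.18, acidic=0.97; AND[a·b] → w = 0.1746
Weighted average = (0.0756·67.2 + 0.1728·48.0 + 0.1050·69.0 + 0.1746·79.0) / (0.0756 + 0.1728 + 0.1050 + 0.1746)
  = 34.4131 / 0.5280 = 65.18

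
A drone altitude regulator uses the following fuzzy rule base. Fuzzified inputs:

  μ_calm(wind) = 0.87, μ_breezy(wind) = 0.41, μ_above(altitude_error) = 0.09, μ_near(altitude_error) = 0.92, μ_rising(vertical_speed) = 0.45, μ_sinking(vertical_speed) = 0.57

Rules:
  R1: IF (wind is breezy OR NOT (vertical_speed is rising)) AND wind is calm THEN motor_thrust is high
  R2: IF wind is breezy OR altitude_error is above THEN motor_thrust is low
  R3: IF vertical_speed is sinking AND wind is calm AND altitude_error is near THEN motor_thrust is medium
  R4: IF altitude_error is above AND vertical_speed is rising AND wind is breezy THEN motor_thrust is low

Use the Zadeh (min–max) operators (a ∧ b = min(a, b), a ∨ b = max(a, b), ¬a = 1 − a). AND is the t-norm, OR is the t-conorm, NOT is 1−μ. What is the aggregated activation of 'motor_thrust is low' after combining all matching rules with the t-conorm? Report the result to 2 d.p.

0.41

R1: (breezy=0.41 OR ¬rising=1−0.45=0.55) = 0.55; AND[min(a, b)] with calm=0.87 → w = 0.55
R2: breezy=0.41, above=0.09; OR[max(a, b)] → w = 0.41
R3: sinking=0.57, calm=0.87, near=0.92; AND[min(a, b)] → w = 0.57
R4: above=0.09, rising=0.45, breezy=0.41; AND[min(a, b)] → w = 0.09
Rules with consequent 'low': {R2, R4} → strengths 0.41, 0.09
Aggregate via t-conorm [max(a, b)]: 0.41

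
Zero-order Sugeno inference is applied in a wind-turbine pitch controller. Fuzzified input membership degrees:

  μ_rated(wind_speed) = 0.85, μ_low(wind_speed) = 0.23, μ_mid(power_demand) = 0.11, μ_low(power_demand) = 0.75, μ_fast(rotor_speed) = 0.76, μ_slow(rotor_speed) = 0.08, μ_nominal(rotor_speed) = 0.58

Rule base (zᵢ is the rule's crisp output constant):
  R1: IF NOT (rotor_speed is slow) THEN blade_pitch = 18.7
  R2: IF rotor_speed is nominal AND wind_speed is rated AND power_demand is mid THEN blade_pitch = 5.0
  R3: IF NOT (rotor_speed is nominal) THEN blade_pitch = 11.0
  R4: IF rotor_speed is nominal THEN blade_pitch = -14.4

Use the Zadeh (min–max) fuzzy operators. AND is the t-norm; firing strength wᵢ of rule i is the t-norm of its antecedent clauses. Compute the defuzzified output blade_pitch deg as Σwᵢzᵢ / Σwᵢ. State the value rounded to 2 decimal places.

6.91

R1 (z=18.7): ¬slow=1−0.08=0.92 → w = 0.92
R2 (z=5.0): nominal=0.58, rated=0.85, mid=0.11; AND[min(a, b)] → w = 0.11
R3 (z=11.0): ¬nominal=1−0.58=0.42 → w = 0.42
R4 (z=-14.4): nominal=0.58 → w = 0.58
Weighted average = (0.92·18.7 + 0.11·5.0 + 0.42·11.0 + 0.58·-14.4) / (0.92 + 0.11 + 0.42 + 0.58)
  = 14.0220 / 2.0300 = 6.91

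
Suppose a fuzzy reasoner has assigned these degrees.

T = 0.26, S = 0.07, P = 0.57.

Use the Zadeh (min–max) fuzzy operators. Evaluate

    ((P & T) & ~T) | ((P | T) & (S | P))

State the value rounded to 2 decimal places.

P & T = min(a, b) on (0.57, 0.26) = 0.26
~T = 1 − 0.26 = 0.74
(P & T) & ~T = min(a, b) on (0.26, 0.74) = 0.26
P | T = max(a, b) on (0.57, 0.26) = 0.57
S | P = max(a, b) on (0.07, 0.57) = 0.57
(P | T) & (S | P) = min(a, b) on (0.57, 0.57) = 0.57
((P & T) & ~T) | ((P | T) & (S | P)) = max(a, b) on (0.26, 0.57) = 0.57

0.57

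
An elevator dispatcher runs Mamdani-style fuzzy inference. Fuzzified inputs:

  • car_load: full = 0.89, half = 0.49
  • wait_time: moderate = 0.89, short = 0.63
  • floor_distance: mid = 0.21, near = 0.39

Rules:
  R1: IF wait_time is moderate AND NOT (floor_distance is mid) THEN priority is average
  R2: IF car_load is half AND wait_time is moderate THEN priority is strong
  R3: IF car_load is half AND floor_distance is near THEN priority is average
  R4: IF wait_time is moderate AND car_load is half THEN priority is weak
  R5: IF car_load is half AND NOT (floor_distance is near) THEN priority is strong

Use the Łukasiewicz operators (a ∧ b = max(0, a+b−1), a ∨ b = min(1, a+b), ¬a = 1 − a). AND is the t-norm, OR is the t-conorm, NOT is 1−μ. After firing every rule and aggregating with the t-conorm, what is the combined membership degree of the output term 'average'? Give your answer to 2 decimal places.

R1: moderate=0.89, ¬mid=1−0.21=0.79; AND[max(0, a+b−1)] → w = 0.68
R2: half=0.49, moderate=0.89; AND[max(0, a+b−1)] → w = 0.38
R3: half=0.49, near=0.39; AND[max(0, a+b−1)] → w = 0.00
R4: moderate=0.89, half=0.49; AND[max(0, a+b−1)] → w = 0.38
R5: half=0.49, ¬near=1−0.39=0.61; AND[max(0, a+b−1)] → w = 0.10
Rules with consequent 'average': {R1, R3} → strengths 0.68, 0.00
Aggregate via t-conorm [min(1, a+b)]: 0.68

0.68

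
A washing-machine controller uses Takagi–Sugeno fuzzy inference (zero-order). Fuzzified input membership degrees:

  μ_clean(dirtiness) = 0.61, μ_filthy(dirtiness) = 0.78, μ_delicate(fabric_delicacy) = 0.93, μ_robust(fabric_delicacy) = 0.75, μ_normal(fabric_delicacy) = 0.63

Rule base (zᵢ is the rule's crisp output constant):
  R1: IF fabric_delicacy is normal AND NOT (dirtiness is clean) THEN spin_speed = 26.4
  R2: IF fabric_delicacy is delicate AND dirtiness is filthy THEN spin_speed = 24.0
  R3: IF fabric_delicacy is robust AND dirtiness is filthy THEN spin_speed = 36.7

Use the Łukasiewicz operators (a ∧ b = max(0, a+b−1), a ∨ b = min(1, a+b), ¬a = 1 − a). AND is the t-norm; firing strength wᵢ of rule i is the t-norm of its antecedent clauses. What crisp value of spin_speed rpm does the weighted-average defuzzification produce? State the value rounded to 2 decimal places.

29.38

R1 (z=26.4): normal=0.63, ¬clean=1−0.61=0.39; AND[max(0, a+b−1)] → w = 0.02
R2 (z=24.0): delicate=0.93, filthy=0.78; AND[max(0, a+b−1)] → w = 0.71
R3 (z=36.7): robust=0.75, filthy=0.78; AND[max(0, a+b−1)] → w = 0.53
Weighted average = (0.02·26.4 + 0.71·24.0 + 0.53·36.7) / (0.02 + 0.71 + 0.53)
  = 37.0190 / 1.2600 = 29.38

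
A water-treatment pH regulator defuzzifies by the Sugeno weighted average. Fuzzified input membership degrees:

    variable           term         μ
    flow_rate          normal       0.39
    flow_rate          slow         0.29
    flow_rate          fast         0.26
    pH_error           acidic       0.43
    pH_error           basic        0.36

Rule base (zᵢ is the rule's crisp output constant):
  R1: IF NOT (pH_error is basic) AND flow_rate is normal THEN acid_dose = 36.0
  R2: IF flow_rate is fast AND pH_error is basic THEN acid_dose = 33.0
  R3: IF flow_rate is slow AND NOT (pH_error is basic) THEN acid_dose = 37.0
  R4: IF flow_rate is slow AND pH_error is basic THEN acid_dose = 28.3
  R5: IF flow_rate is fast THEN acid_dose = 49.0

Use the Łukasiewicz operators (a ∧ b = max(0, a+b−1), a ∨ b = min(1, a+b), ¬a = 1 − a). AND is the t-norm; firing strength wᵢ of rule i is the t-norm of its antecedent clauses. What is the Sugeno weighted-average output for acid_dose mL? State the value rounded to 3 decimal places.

R1 (z=36.0): ¬basic=1−0.36=0.64, normal=0.39; AND[max(0, a+b−1)] → w = 0.03
R2 (z=33.0): fast=0.26, basic=0.36; AND[max(0, a+b−1)] → w = 0.00
R3 (z=37.0): slow=0.29, ¬basic=1−0.36=0.64; AND[max(0, a+b−1)] → w = 0.00
R4 (z=28.3): slow=0.29, basic=0.36; AND[max(0, a+b−1)] → w = 0.00
R5 (z=49.0): fast=0.26 → w = 0.26
Weighted average = (0.03·36.0 + 0.00·33.0 + 0.00·37.0 + 0.00·28.3 + 0.26·49.0) / (0.03 + 0.00 + 0.00 + 0.00 + 0.26)
  = 13.8200 / 0.2900 = 47.655

47.655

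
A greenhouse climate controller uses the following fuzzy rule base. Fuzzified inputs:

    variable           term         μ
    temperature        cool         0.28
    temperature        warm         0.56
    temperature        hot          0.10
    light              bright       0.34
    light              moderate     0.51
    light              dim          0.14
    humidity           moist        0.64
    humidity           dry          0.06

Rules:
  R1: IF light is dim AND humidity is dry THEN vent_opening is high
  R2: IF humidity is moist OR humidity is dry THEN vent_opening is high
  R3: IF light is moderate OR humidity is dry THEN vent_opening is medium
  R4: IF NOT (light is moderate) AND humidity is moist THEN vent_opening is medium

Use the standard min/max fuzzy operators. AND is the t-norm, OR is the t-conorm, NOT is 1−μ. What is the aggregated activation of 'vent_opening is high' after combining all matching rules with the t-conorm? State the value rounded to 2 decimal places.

0.64

R1: dim=0.14, dry=0.06; AND[min(a, b)] → w = 0.06
R2: moist=0.64, dry=0.06; OR[max(a, b)] → w = 0.64
R3: moderate=0.51, dry=0.06; OR[max(a, b)] → w = 0.51
R4: ¬moderate=1−0.51=0.49, moist=0.64; AND[min(a, b)] → w = 0.49
Rules with consequent 'high': {R1, R2} → strengths 0.06, 0.64
Aggregate via t-conorm [max(a, b)]: 0.64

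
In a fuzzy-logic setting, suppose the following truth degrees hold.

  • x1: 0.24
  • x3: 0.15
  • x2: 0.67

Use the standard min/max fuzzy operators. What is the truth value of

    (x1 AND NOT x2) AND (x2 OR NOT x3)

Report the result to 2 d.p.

NOT x2 = 1 − 0.67 = 0.33
x1 AND NOT x2 = min(a, b) on (0.24, 0.33) = 0.24
NOT x3 = 1 − 0.15 = 0.85
x2 OR NOT x3 = max(a, b) on (0.67, 0.85) = 0.85
(x1 AND NOT x2) AND (x2 OR NOT x3) = min(a, b) on (0.24, 0.85) = 0.24

0.24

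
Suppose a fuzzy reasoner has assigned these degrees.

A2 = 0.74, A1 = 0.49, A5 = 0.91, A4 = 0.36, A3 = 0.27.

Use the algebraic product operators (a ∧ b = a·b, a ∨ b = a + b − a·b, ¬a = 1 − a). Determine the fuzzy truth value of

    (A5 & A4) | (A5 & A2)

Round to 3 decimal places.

A5 & A4 = a·b on (0.9100, 0.3600) = 0.3276
A5 & A2 = a·b on (0.9100, 0.7400) = 0.6734
(A5 & A4) | (A5 & A2) = a + b − a·b on (0.3276, 0.6734) = 0.7804

0.780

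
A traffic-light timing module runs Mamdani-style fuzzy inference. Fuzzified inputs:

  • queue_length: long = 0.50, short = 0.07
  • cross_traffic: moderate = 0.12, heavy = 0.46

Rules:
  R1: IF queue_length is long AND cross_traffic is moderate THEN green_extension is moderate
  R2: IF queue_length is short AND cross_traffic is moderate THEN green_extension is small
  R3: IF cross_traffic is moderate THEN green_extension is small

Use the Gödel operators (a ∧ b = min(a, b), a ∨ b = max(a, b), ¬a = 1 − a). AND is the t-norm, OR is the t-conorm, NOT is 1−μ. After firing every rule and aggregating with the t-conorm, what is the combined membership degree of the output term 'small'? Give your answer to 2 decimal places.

R1: long=0.50, moderate=0.12; AND[min(a, b)] → w = 0.12
R2: short=0.07, moderate=0.12; AND[min(a, b)] → w = 0.07
R3: moderate=0.12 → w = 0.12
Rules with consequent 'small': {R2, R3} → strengths 0.07, 0.12
Aggregate via t-conorm [max(a, b)]: 0.12

0.12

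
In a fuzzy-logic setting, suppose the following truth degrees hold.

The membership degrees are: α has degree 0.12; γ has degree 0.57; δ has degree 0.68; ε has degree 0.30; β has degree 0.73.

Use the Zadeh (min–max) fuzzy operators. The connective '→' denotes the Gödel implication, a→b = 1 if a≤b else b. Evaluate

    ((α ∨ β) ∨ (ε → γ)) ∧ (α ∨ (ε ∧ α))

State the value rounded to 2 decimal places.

α ∨ β = max(a, b) on (0.12, 0.73) = 0.73
ε → γ  [Gödel: 1 if a≤b else b] with a=0.30, b=0.57 → 1.00
(α ∨ β) ∨ (ε → γ) = max(a, b) on (0.73, 1.00) = 1.00
ε ∧ α = min(a, b) on (0.30, 0.12) = 0.12
α ∨ (ε ∧ α) = max(a, b) on (0.12, 0.12) = 0.12
((α ∨ β) ∨ (ε → γ)) ∧ (α ∨ (ε ∧ α)) = min(a, b) on (1.00, 0.12) = 0.12

0.12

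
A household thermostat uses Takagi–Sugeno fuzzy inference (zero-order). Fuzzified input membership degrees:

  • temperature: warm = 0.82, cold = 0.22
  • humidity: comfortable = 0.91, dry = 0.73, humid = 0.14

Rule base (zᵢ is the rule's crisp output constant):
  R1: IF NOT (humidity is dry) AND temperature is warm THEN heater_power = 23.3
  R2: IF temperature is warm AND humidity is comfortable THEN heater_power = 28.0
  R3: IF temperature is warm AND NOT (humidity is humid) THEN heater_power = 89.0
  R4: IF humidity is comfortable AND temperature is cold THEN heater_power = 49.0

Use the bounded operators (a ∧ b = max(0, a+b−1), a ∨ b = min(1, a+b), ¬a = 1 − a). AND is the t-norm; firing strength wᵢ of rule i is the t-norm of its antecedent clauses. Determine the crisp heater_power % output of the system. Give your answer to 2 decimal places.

54.86

R1 (z=23.3): ¬dry=1−0.73=0.27, warm=0.82; AND[max(0, a+b−1)] → w = 0.09
R2 (z=28.0): warm=0.82, comfortable=0.91; AND[max(0, a+b−1)] → w = 0.73
R3 (z=89.0): warm=0.82, ¬humid=1−0.14=0.86; AND[max(0, a+b−1)] → w = 0.68
R4 (z=49.0): comfortable=0.91, cold=0.22; AND[max(0, a+b−1)] → w = 0.13
Weighted average = (0.09·23.3 + 0.73·28.0 + 0.68·89.0 + 0.13·49.0) / (0.09 + 0.73 + 0.68 + 0.13)
  = 89.4270 / 1.6300 = 54.86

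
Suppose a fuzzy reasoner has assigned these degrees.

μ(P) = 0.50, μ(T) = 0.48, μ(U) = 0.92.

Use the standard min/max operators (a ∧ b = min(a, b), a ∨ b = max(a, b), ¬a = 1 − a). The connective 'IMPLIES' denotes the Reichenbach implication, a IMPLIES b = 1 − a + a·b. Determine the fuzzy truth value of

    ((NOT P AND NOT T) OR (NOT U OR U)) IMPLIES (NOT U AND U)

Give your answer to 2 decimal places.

NOT P = 1 − 0.50 = 0.50
NOT T = 1 − 0.48 = 0.52
NOT P AND NOT T = min(a, b) on (0.50, 0.52) = 0.50
NOT U = 1 − 0.92 = 0.08
NOT U OR U = max(a, b) on (0.08, 0.92) = 0.92
(NOT P AND NOT T) OR (NOT U OR U) = max(a, b) on (0.50, 0.92) = 0.92
NOT U = 1 − 0.92 = 0.08
NOT U AND U = min(a, b) on (0.08, 0.92) = 0.08
((NOT P AND NOT T) OR (NOT U OR U)) IMPLIES (NOT U AND U)  [Reichenbach: 1 − a + a·b] with a=0.92, b=0.08 → 0.15

0.15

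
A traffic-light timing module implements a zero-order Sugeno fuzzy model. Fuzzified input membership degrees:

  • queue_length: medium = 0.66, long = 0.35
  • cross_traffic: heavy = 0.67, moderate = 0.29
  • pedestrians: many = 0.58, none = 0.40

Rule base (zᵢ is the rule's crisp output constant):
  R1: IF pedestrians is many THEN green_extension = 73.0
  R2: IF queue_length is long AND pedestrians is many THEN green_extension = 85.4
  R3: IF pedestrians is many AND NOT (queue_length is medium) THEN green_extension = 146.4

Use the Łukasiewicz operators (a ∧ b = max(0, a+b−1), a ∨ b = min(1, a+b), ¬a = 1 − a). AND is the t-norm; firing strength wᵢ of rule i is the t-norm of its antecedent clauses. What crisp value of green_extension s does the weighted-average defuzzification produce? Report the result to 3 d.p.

73.000

R1 (z=73.0): many=0.58 → w = 0.58
R2 (z=85.4): long=0.35, many=0.58; AND[max(0, a+b−1)] → w = 0.00
R3 (z=146.4): many=0.58, ¬medium=1−0.66=0.34; AND[max(0, a+b−1)] → w = 0.00
Weighted average = (0.58·73.0 + 0.00·85.4 + 0.00·146.4) / (0.58 + 0.00 + 0.00)
  = 42.3400 / 0.5800 = 73.000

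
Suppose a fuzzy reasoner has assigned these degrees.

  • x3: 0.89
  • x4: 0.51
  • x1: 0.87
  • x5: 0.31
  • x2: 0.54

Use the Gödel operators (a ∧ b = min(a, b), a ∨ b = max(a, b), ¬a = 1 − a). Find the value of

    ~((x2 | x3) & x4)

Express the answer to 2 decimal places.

0.49

x2 | x3 = max(a, b) on (0.54, 0.89) = 0.89
(x2 | x3) & x4 = min(a, b) on (0.89, 0.51) = 0.51
~((x2 | x3) & x4) = 1 − 0.51 = 0.49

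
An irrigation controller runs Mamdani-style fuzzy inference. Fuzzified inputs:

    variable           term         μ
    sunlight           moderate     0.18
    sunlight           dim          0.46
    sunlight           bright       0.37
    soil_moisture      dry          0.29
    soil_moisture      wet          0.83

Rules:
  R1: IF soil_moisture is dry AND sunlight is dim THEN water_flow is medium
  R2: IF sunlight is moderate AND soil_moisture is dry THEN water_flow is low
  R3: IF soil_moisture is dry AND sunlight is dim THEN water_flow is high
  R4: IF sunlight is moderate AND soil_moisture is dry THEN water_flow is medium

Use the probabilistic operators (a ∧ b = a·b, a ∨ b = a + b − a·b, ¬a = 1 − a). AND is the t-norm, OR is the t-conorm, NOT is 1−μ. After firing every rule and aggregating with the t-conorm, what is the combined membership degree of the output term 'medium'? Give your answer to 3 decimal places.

R1: dry=0.29, dim=0.46; AND[a·b] → w = 0.1334
R2: moderate=0.18, dry=0.29; AND[a·b] → w = 0.0522
R3: dry=0.29, dim=0.46; AND[a·b] → w = 0.1334
R4: moderate=0.18, dry=0.29; AND[a·b] → w = 0.0522
Rules with consequent 'medium': {R1, R4} → strengths 0.1334, 0.0522
Aggregate via t-conorm [a + b − a·b]: 0.1786

0.179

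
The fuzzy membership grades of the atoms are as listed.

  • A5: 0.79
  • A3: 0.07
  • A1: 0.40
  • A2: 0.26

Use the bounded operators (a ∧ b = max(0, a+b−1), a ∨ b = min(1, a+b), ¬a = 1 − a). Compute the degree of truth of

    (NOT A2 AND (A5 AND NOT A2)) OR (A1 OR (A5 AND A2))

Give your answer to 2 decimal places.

0.72

NOT A2 = 1 − 0.26 = 0.74
NOT A2 = 1 − 0.26 = 0.74
A5 AND NOT A2 = max(0, a+b−1) on (0.79, 0.74) = 0.53
NOT A2 AND (A5 AND NOT A2) = max(0, a+b−1) on (0.74, 0.53) = 0.27
A5 AND A2 = max(0, a+b−1) on (0.79, 0.26) = 0.05
A1 OR (A5 AND A2) = min(1, a+b) on (0.40, 0.05) = 0.45
(NOT A2 AND (A5 AND NOT A2)) OR (A1 OR (A5 AND A2)) = min(1, a+b) on (0.27, 0.45) = 0.72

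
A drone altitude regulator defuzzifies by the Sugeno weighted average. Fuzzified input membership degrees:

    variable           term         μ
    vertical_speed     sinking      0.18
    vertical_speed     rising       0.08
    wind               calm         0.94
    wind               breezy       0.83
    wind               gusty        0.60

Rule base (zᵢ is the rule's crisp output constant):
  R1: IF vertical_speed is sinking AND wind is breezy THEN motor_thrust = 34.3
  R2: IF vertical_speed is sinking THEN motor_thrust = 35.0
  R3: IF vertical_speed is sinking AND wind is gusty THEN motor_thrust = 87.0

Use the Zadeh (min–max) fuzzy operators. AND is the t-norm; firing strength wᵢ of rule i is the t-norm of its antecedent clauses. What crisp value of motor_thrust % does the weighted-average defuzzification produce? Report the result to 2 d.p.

52.10

R1 (z=34.3): sinking=0.18, breezy=0.83; AND[min(a, b)] → w = 0.18
R2 (z=35.0): sinking=0.18 → w = 0.18
R3 (z=87.0): sinking=0.18, gusty=0.60; AND[min(a, b)] → w = 0.18
Weighted average = (0.18·34.3 + 0.18·35.0 + 0.18·87.0) / (0.18 + 0.18 + 0.18)
  = 28.1340 / 0.5400 = 52.10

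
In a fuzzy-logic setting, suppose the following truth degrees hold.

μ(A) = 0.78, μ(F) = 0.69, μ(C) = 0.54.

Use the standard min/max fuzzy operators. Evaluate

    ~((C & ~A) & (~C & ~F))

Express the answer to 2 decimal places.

0.78

~A = 1 − 0.78 = 0.22
C & ~A = min(a, b) on (0.54, 0.22) = 0.22
~C = 1 − 0.54 = 0.46
~F = 1 − 0.69 = 0.31
~C & ~F = min(a, b) on (0.46, 0.31) = 0.31
(C & ~A) & (~C & ~F) = min(a, b) on (0.22, 0.31) = 0.22
~((C & ~A) & (~C & ~F)) = 1 − 0.22 = 0.78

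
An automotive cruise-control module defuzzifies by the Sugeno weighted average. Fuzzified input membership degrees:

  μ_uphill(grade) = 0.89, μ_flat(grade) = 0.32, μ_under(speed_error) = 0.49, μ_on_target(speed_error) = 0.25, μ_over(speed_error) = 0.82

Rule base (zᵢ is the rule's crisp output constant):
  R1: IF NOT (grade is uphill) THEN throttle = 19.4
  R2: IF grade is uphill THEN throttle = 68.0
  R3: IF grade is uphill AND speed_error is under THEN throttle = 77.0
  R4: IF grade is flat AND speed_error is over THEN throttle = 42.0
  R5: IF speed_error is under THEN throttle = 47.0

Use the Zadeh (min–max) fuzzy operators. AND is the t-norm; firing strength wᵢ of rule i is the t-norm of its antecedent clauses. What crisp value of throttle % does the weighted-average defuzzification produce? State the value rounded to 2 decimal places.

59.50

R1 (z=19.4): ¬uphill=1−0.89=0.11 → w = 0.11
R2 (z=68.0): uphill=0.89 → w = 0.89
R3 (z=77.0): uphill=0.89, under=0.49; AND[min(a, b)] → w = 0.49
R4 (z=42.0): flat=0.32, over=0.82; AND[min(a, b)] → w = 0.32
R5 (z=47.0): under=0.49 → w = 0.49
Weighted average = (0.11·19.4 + 0.89·68.0 + 0.49·77.0 + 0.32·42.0 + 0.49·47.0) / (0.11 + 0.89 + 0.49 + 0.32 + 0.49)
  = 136.8540 / 2.3000 = 59.50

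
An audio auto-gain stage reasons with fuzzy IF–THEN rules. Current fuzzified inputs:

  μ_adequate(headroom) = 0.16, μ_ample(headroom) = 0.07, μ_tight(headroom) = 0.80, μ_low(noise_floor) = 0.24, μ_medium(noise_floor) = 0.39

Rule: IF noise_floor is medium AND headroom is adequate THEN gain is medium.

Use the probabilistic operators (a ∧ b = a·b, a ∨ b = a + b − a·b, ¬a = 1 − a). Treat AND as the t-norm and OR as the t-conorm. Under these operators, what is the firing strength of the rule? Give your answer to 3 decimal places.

0.062

firing strength: medium=0.39, adequate=0.16; AND[a·b] → w = 0.0624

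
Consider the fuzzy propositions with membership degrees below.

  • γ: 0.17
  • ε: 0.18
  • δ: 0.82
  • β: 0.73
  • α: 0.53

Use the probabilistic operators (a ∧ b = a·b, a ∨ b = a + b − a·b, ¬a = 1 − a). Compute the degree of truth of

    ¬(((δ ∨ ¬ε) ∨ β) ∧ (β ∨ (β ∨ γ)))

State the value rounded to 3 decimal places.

0.069

¬ε = 1 − 0.1800 = 0.8200
δ ∨ ¬ε = a + b − a·b on (0.8200, 0.8200) = 0.9676
(δ ∨ ¬ε) ∨ β = a + b − a·b on (0.9676, 0.7300) = 0.9913
β ∨ γ = a + b − a·b on (0.7300, 0.1700) = 0.7759
β ∨ (β ∨ γ) = a + b − a·b on (0.7300, 0.7759) = 0.9395
((δ ∨ ¬ε) ∨ β) ∧ (β ∨ (β ∨ γ)) = a·b on (0.9913, 0.9395) = 0.9313
¬(((δ ∨ ¬ε) ∨ β) ∧ (β ∨ (β ∨ γ))) = 1 − 0.9313 = 0.0687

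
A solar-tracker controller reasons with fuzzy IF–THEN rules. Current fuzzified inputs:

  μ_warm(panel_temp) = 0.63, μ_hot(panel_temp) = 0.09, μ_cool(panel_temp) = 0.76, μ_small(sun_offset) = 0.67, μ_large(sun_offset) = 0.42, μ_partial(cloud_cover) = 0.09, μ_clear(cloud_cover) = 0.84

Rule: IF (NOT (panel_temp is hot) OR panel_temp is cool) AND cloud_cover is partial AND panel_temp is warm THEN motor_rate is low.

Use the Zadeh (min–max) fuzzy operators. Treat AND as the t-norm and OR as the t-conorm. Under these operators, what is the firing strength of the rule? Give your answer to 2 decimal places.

firing strength: (¬hot=1−0.09=0.91 OR cool=0.76) = 0.91; AND[min(a, b)] with partial=0.09, warm=0.63 → w = 0.09

0.09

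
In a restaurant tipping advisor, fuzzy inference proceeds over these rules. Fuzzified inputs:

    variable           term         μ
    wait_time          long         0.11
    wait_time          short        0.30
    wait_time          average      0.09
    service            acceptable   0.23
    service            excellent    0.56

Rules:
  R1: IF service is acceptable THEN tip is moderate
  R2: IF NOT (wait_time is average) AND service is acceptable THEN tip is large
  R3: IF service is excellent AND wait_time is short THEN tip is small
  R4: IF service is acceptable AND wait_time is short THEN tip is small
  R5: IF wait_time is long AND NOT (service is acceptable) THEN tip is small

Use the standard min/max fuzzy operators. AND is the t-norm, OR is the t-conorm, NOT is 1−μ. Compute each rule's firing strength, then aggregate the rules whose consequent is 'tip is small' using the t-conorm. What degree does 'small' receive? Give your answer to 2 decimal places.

0.30

R1: acceptable=0.23 → w = 0.23
R2: ¬average=1−0.09=0.91, acceptable=0.23; AND[min(a, b)] → w = 0.23
R3: excellent=0.56, short=0.30; AND[min(a, b)] → w = 0.30
R4: acceptable=0.23, short=0.30; AND[min(a, b)] → w = 0.23
R5: long=0.11, ¬acceptable=1−0.23=0.77; AND[min(a, b)] → w = 0.11
Rules with consequent 'small': {R3, R4, R5} → strengths 0.30, 0.23, 0.11
Aggregate via t-conorm [max(a, b)]: 0.30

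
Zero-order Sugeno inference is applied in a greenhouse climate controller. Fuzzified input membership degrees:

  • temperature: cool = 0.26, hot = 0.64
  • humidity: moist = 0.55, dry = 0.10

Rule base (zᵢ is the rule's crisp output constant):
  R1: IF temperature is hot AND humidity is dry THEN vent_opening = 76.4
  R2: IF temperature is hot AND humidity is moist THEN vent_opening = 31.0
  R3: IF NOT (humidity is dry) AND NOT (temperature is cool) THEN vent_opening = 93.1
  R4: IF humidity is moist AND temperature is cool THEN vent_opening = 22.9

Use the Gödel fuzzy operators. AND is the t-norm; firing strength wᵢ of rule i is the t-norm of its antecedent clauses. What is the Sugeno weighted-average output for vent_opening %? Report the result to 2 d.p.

60.33

R1 (z=76.4): hot=0.64, dry=0.10; AND[min(a, b)] → w = 0.10
R2 (z=31.0): hot=0.64, moist=0.55; AND[min(a, b)] → w = 0.55
R3 (z=93.1): ¬dry=1−0.10=0.90, ¬cool=1−0.26=0.74; AND[min(a, b)] → w = 0.74
R4 (z=22.9): moist=0.55, cool=0.26; AND[min(a, b)] → w = 0.26
Weighted average = (0.10·76.4 + 0.55·31.0 + 0.74·93.1 + 0.26·22.9) / (0.10 + 0.55 + 0.74 + 0.26)
  = 99.5380 / 1.6500 = 60.33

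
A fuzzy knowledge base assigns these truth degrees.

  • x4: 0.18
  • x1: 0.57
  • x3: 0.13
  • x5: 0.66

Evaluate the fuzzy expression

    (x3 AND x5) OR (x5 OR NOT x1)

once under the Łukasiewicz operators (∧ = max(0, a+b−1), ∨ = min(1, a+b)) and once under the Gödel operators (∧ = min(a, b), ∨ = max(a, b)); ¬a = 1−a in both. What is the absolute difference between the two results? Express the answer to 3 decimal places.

0.340

Under Łukasiewicz:
  x3 AND x5 = max(0, a+b−1) on (0.13, 0.66) = 0.00
  NOT x1 = 1 − 0.57 = 0.43
  x5 OR NOT x1 = min(1, a+b) on (0.66, 0.43) = 1.00
  (x3 AND x5) OR (x5 OR NOT x1) = min(1, a+b) on (0.00, 1.00) = 1.00
  → value = 1.0000
Under Gödel:
  x3 AND x5 = min(a, b) on (0.13, 0.66) = 0.13
  NOT x1 = 1 − 0.57 = 0.43
  x5 OR NOT x1 = max(a, b) on (0.66, 0.43) = 0.66
  (x3 AND x5) OR (x5 OR NOT x1) = max(a, b) on (0.13, 0.66) = 0.66
  → value = 0.6600
|1.0000 − 0.6600| = 0.340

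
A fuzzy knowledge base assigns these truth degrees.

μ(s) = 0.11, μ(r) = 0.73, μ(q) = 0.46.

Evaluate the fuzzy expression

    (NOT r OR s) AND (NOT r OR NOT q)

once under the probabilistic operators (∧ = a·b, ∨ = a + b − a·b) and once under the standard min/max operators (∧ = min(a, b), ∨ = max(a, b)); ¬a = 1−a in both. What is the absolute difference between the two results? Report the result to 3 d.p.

Under probabilistic:
  NOT r = 1 − 0.7300 = 0.2700
  NOT r OR s = a + b − a·b on (0.2700, 0.1100) = 0.3503
  NOT r = 1 − 0.7300 = 0.2700
  NOT q = 1 − 0.4600 = 0.5400
  NOT r OR NOT q = a + b − a·b on (0.2700, 0.5400) = 0.6642
  (NOT r OR s) AND (NOT r OR NOT q) = a·b on (0.3503, 0.6642) = 0.2327
  → value = 0.2327
Under standard min/max:
  NOT r = 1 − 0.73 = 0.27
  NOT r OR s = max(a, b) on (0.27, 0.11) = 0.27
  NOT r = 1 − 0.73 = 0.27
  NOT q = 1 − 0.46 = 0.54
  NOT r OR NOT q = max(a, b) on (0.27, 0.54) = 0.54
  (NOT r OR s) AND (NOT r OR NOT q) = min(a, b) on (0.27, 0.54) = 0.27
  → value = 0.2700
|0.2327 − 0.2700| = 0.037

0.037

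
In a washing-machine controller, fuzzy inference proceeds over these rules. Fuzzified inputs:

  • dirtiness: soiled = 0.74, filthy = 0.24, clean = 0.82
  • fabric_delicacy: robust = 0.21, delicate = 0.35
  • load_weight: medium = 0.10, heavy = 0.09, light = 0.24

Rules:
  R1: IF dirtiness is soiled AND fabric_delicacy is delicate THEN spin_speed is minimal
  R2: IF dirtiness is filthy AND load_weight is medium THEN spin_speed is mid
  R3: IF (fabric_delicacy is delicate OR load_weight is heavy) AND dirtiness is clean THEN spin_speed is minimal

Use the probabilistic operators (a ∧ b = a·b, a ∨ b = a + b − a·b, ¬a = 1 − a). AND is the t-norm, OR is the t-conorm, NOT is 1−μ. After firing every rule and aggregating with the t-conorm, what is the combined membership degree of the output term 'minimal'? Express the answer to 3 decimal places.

0.507

R1: soiled=0.74, delicate=0.35; AND[a·b] → w = 0.2590
R2: filthy=0.24, medium=0.10; AND[a·b] → w = 0.0240
R3: (delicate=0.35 OR heavy=0.09) = 0.4085; AND[a·b] with clean=0.82 → w = 0.3350
Rules with consequent 'minimal': {R1, R3} → strengths 0.2590, 0.3350
Aggregate via t-conorm [a + b − a·b]: 0.5072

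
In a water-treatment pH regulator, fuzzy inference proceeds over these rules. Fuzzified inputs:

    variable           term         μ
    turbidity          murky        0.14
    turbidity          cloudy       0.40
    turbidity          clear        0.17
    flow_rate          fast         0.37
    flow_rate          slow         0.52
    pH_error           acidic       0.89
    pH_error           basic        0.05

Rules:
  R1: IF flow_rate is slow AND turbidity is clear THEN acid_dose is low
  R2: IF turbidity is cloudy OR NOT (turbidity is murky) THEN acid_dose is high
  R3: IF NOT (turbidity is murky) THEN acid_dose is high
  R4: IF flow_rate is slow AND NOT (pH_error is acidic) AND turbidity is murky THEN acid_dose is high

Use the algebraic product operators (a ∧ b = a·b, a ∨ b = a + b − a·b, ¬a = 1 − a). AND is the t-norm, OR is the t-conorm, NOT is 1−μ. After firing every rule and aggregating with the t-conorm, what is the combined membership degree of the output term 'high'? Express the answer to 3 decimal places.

R1: slow=0.52, clear=0.17; AND[a·b] → w = 0.0884
R2: cloudy=0.40, ¬murky=1−0.14=0.86; OR[a + b − a·b] → w = 0.9160
R3: ¬murky=1−0.14=0.86 → w = 0.8600
R4: slow=0.52, ¬acidic=1−0.89=0.11, murky=0.14; AND[a·b] → w = 0.0080
Rules with consequent 'high': {R2, R3, R4} → strengths 0.9160, 0.8600, 0.0080
Aggregate via t-conorm [a + b − a·b]: 0.9883

0.988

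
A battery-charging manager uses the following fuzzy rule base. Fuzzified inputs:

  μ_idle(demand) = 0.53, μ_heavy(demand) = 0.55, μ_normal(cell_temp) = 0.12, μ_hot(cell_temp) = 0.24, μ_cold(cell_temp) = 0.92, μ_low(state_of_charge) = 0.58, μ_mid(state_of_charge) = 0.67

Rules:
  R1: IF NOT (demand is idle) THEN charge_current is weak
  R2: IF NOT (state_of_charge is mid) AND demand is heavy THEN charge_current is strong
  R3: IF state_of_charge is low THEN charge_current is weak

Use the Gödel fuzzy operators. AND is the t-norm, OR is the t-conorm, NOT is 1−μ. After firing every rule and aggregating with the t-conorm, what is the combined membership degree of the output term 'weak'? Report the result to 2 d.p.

0.58

R1: ¬idle=1−0.53=0.47 → w = 0.47
R2: ¬mid=1−0.67=0.33, heavy=0.55; AND[min(a, b)] → w = 0.33
R3: low=0.58 → w = 0.58
Rules with consequent 'weak': {R1, R3} → strengths 0.47, 0.58
Aggregate via t-conorm [max(a, b)]: 0.58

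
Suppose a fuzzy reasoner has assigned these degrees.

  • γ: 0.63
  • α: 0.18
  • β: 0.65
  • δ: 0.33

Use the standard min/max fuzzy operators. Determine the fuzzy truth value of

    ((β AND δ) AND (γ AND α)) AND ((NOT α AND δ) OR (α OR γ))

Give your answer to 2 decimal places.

β AND δ = min(a, b) on (0.65, 0.33) = 0.33
γ AND α = min(a, b) on (0.63, 0.18) = 0.18
(β AND δ) AND (γ AND α) = min(a, b) on (0.33, 0.18) = 0.18
NOT α = 1 − 0.18 = 0.82
NOT α AND δ = min(a, b) on (0.82, 0.33) = 0.33
α OR γ = max(a, b) on (0.18, 0.63) = 0.63
(NOT α AND δ) OR (α OR γ) = max(a, b) on (0.33, 0.63) = 0.63
((β AND δ) AND (γ AND α)) AND ((NOT α AND δ) OR (α OR γ)) = min(a, b) on (0.18, 0.63) = 0.18

0.18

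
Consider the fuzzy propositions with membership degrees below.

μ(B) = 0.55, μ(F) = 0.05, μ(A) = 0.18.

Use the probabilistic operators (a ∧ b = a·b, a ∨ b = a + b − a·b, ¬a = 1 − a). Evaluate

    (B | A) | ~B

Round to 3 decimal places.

0.797

B | A = a + b − a·b on (0.5500, 0.1800) = 0.6310
~B = 1 − 0.5500 = 0.4500
(B | A) | ~B = a + b − a·b on (0.6310, 0.4500) = 0.7971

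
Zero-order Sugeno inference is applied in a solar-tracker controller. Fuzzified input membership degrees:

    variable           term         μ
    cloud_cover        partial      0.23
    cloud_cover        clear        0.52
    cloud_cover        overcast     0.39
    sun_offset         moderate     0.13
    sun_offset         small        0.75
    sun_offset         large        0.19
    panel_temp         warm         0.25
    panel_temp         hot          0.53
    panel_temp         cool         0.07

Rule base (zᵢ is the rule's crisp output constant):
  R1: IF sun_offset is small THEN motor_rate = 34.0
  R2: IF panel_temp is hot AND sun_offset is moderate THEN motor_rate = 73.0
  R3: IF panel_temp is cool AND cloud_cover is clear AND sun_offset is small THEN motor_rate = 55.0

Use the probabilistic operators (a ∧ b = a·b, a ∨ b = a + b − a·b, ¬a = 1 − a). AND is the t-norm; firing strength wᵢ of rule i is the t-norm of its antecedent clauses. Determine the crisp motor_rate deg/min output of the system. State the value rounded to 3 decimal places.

R1 (z=34.0): small=0.75 → w = 0.7500
R2 (z=73.0): hot=0.53, moderate=0.13; AND[a·b] → w = 0.0689
R3 (z=55.0): cool=0.07, clear=0.52, small=0.75; AND[a·b] → w = 0.0273
Weighted average = (0.7500·34.0 + 0.0689·73.0 + 0.0273·55.0) / (0.7500 + 0.0689 + 0.0273)
  = 32.0312 / 0.8462 = 37.853

37.853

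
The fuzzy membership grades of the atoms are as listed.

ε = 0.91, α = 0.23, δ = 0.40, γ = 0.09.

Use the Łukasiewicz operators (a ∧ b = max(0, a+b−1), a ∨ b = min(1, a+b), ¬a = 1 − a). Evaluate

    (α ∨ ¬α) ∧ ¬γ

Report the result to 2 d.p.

0.91

¬α = 1 − 0.23 = 0.77
α ∨ ¬α = min(1, a+b) on (0.23, 0.77) = 1.00
¬γ = 1 − 0.09 = 0.91
(α ∨ ¬α) ∧ ¬γ = max(0, a+b−1) on (1.00, 0.91) = 0.91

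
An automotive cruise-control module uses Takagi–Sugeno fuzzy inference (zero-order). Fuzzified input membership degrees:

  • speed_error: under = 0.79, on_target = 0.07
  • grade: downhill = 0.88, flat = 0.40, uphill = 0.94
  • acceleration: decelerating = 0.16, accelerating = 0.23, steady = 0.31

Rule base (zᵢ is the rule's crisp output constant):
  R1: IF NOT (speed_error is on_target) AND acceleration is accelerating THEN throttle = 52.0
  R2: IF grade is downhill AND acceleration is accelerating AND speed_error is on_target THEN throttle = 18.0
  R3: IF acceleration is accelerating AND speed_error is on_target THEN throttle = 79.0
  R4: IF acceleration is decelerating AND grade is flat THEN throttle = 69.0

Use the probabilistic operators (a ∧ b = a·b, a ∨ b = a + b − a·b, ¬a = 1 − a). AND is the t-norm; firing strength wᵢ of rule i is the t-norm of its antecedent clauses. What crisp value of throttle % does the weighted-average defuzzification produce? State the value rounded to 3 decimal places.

R1 (z=52.0): ¬on_target=1−0.07=0.93, accelerating=0.23; AND[a·b] → w = 0.2139
R2 (z=18.0): downhill=0.88, accelerating=0.23, on_target=0.07; AND[a·b] → w = 0.0142
R3 (z=79.0): accelerating=0.23, on_target=0.07; AND[a·b] → w = 0.0161
R4 (z=69.0): decelerating=0.16, flat=0.40; AND[a·b] → w = 0.0640
Weighted average = (0.2139·52.0 + 0.0142·18.0 + 0.0161·79.0 + 0.0640·69.0) / (0.2139 + 0.0142 + 0.0161 + 0.0640)
  = 17.0657 / 0.3082 = 55.378

55.378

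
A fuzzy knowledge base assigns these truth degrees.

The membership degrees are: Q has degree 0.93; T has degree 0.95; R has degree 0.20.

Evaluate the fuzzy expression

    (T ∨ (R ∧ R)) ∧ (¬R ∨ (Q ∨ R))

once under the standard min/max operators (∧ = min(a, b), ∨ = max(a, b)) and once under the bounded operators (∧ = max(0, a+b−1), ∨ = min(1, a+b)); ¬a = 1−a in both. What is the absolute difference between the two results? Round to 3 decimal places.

Under standard min/max:
  R ∧ R = min(a, b) on (0.20, 0.20) = 0.20
  T ∨ (R ∧ R) = max(a, b) on (0.95, 0.20) = 0.95
  ¬R = 1 − 0.20 = 0.80
  Q ∨ R = max(a, b) on (0.93, 0.20) = 0.93
  ¬R ∨ (Q ∨ R) = max(a, b) on (0.80, 0.93) = 0.93
  (T ∨ (R ∧ R)) ∧ (¬R ∨ (Q ∨ R)) = min(a, b) on (0.95, 0.93) = 0.93
  → value = 0.9300
Under bounded:
  R ∧ R = max(0, a+b−1) on (0.20, 0.20) = 0.00
  T ∨ (R ∧ R) = min(1, a+b) on (0.95, 0.00) = 0.95
  ¬R = 1 − 0.20 = 0.80
  Q ∨ R = min(1, a+b) on (0.93, 0.20) = 1.00
  ¬R ∨ (Q ∨ R) = min(1, a+b) on (0.80, 1.00) = 1.00
  (T ∨ (R ∧ R)) ∧ (¬R ∨ (Q ∨ R)) = max(0, a+b−1) on (0.95, 1.00) = 0.95
  → value = 0.9500
|0.9300 − 0.9500| = 0.020

0.020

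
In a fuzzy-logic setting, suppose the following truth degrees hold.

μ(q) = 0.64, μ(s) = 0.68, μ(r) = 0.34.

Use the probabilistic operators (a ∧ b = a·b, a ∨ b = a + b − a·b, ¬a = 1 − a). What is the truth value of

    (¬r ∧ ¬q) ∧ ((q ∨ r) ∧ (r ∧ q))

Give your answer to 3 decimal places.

0.039

¬r = 1 − 0.3400 = 0.6600
¬q = 1 − 0.6400 = 0.3600
¬r ∧ ¬q = a·b on (0.6600, 0.3600) = 0.2376
q ∨ r = a + b − a·b on (0.6400, 0.3400) = 0.7624
r ∧ q = a·b on (0.3400, 0.6400) = 0.2176
(q ∨ r) ∧ (r ∧ q) = a·b on (0.7624, 0.2176) = 0.1659
(¬r ∧ ¬q) ∧ ((q ∨ r) ∧ (r ∧ q)) = a·b on (0.2376, 0.1659) = 0.0394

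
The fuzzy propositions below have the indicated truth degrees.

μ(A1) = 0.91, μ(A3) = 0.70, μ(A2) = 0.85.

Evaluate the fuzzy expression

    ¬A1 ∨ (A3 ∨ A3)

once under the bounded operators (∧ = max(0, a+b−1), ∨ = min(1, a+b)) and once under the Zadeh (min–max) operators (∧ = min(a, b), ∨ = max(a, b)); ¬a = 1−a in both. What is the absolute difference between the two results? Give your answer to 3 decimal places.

0.300

Under bounded:
  ¬A1 = 1 − 0.91 = 0.09
  A3 ∨ A3 = min(1, a+b) on (0.70, 0.70) = 1.00
  ¬A1 ∨ (A3 ∨ A3) = min(1, a+b) on (0.09, 1.00) = 1.00
  → value = 1.0000
Under Zadeh (min–max):
  ¬A1 = 1 − 0.91 = 0.09
  A3 ∨ A3 = max(a, b) on (0.70, 0.70) = 0.70
  ¬A1 ∨ (A3 ∨ A3) = max(a, b) on (0.09, 0.70) = 0.70
  → value = 0.7000
|1.0000 − 0.7000| = 0.300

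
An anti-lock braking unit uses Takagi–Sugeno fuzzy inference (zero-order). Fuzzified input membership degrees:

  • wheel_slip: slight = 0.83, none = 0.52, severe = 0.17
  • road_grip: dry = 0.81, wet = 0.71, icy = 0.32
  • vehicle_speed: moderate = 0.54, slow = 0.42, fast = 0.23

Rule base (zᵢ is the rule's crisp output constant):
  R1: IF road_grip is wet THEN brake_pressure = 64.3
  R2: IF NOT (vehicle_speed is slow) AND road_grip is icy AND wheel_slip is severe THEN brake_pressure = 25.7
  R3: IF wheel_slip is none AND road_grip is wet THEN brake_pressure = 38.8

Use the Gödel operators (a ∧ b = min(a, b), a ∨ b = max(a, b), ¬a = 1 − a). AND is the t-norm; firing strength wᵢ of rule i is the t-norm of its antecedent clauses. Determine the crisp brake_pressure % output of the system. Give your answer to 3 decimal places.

50.141

R1 (z=64.3): wet=0.71 → w = 0.71
R2 (z=25.7): ¬slow=1−0.42=0.58, icy=0.32, severe=0.17; AND[min(a, b)] → w = 0.17
R3 (z=38.8): none=0.52, wet=0.71; AND[min(a, b)] → w = 0.52
Weighted average = (0.71·64.3 + 0.17·25.7 + 0.52·38.8) / (0.71 + 0.17 + 0.52)
  = 70.1980 / 1.4000 = 50.141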